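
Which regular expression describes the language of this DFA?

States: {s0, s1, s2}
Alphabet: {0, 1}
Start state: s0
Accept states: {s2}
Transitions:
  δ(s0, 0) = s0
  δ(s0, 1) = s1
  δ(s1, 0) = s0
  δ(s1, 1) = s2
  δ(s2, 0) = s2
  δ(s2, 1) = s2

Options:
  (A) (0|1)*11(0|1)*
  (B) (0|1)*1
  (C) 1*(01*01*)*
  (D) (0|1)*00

Check each option against the DFA on short strings; one disagreement eliminates an option:
  (A) (0|1)*11(0|1)*: agrees with the DFA on every string of length ≤ 6
  (B) (0|1)*1: on '1' the DFA goes s0 → s1 and rejects (s1 ∉ Accept), but the regex matches it → eliminate
  (C) 1*(01*01*)*: on ε the DFA stays in s0 and rejects (s0 ∉ Accept), but the regex matches it → eliminate
  (D) (0|1)*00: on '00' the DFA goes s0 → s0 → s0 and rejects (s0 ∉ Accept), but the regex matches it → eliminate
Only (A) is consistent with the DFA.
(A) (0|1)*11(0|1)*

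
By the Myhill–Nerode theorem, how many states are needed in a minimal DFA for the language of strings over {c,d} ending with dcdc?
By Myhill–Nerode, count the distinguishable equivalence classes: 5 classes — one per longest suffix of the input that is a prefix of 'dcdc' (lengths 0 through 4); only the length-4 class is accepting.
5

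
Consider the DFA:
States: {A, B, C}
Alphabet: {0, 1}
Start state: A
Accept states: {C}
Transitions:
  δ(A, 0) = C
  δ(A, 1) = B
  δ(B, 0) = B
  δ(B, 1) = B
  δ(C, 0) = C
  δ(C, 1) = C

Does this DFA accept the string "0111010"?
Processing string "0111010":
  A --0--> C
  C --1--> C
  C --1--> C
  C --1--> C
  C --0--> C
  C --1--> C
  C --0--> C
Final state: C
Accept states: {C}
Yes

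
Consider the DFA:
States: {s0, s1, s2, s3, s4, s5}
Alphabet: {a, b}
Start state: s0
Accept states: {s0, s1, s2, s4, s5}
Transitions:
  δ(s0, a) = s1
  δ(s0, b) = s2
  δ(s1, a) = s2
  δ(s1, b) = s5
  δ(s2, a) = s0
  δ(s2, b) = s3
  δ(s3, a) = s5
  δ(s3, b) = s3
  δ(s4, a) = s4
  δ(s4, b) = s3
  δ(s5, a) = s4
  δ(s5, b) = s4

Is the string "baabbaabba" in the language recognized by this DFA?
Processing string "baabbaabba":
  s0 --b--> s2
  s2 --a--> s0
  s0 --a--> s1
  s1 --b--> s5
  s5 --b--> s4
  s4 --a--> s4
  s4 --a--> s4
  s4 --b--> s3
  s3 --b--> s3
  s3 --a--> s5
Final state: s5
Accept states: {s0, s1, s2, s4, s5}
Yes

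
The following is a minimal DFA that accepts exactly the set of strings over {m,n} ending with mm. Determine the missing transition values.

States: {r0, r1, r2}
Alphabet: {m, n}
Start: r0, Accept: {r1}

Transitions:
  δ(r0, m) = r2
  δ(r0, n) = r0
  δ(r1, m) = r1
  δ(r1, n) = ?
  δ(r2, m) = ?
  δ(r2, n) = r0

From the language and accept set, identify what each state tracks — r0: last symbol not m; r1: two trailing m's; r2: one trailing m.
Each missing δ(q, a) is the state matching the new tracked value after reading a.
δ(r1, n) = r0; δ(r2, m) = r1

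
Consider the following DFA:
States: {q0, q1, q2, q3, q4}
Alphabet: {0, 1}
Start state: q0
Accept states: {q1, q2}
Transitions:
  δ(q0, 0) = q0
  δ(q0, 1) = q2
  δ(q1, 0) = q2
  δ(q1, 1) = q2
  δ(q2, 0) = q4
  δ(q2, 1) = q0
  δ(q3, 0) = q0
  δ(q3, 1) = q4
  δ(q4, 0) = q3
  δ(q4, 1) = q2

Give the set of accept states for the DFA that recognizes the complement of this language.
Complement accept states = All states \ Original accept states
= {q0, q1, q2, q3, q4} \ {q1, q2}
{q0, q3, q4}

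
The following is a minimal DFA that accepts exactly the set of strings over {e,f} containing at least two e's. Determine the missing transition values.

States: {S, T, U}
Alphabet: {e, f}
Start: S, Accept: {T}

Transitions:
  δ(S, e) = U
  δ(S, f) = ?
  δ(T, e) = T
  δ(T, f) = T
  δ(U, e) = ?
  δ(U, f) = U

From the language and accept set, identify what each state tracks — S: zero e's seen; T: ≥ two e's seen; U: one e seen.
Each missing δ(q, a) is the state matching the new tracked value after reading a.
δ(S, f) = S; δ(U, e) = T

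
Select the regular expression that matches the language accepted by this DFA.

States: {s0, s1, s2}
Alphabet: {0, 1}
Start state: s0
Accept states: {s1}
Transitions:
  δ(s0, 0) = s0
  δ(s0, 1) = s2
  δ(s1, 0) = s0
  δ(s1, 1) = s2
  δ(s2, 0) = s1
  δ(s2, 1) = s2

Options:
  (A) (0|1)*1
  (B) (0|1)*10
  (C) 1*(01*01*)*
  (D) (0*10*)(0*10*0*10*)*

Check each option against the DFA on short strings; one disagreement eliminates an option:
  (A) (0|1)*1: on '1' the DFA goes s0 → s2 and rejects (s2 ∉ Accept), but the regex matches it → eliminate
  (B) (0|1)*10: agrees with the DFA on every string of length ≤ 6
  (C) 1*(01*01*)*: on ε the DFA stays in s0 and rejects (s0 ∉ Accept), but the regex matches it → eliminate
  (D) (0*10*)(0*10*0*10*)*: on '1' the DFA goes s0 → s2 and rejects (s2 ∉ Accept), but the regex matches it → eliminate
Only (B) is consistent with the DFA.
(B) (0|1)*10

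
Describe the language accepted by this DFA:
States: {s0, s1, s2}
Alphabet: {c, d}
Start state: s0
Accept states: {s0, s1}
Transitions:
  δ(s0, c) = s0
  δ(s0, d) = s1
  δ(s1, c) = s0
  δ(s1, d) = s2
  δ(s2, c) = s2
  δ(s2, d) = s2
Testing a few strings:
  'dcdc' → accept
  'dcc' → accept
  'cddd' → reject
  'c' → accept
State roles: s0=last symbol not d (ok); s1=last symbol d (ok); s2=saw dd (dead)
All strings over {c,d} with no two consecutive d's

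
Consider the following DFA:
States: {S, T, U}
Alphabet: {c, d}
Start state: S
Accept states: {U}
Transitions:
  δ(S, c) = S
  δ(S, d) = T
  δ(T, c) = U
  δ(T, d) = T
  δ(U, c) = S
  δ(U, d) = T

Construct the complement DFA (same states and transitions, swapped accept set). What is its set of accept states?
Complement accept states = All states \ Original accept states
= {S, T, U} \ {U}
{S, T}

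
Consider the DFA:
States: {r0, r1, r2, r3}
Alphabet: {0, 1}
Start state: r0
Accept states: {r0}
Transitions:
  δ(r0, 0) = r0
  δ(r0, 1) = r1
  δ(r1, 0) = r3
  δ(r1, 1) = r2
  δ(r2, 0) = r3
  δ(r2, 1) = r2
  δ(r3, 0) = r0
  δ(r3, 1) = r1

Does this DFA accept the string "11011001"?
Processing string "11011001":
  r0 --1--> r1
  r1 --1--> r2
  r2 --0--> r3
  r3 --1--> r1
  r1 --1--> r2
  r2 --0--> r3
  r3 --0--> r0
  r0 --1--> r1
Final state: r1
Accept states: {r0}
No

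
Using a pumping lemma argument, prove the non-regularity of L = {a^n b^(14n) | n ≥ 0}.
Assume L is regular with pumping length p. Idea: pumping the a-block breaks the 1:14 ratio.
Choose s = a^p b^(14p) (length 15p ≥ p). By the pumping lemma, s = xyz with |xy| ≤ p, |y| > 0, so y = a^k with k ≥ 1. Then xy²z = a^(p+k) b^(14p). For this to be in L we would need 14p = 14(p+k), i.e. 14k = 0, contradicting k ≥ 1. So xy²z ∉ L.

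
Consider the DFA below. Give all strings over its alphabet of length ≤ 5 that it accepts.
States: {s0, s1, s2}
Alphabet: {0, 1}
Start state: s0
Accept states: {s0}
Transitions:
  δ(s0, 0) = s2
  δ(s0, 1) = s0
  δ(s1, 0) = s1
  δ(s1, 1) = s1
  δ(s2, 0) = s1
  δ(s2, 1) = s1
ε, 1, 11, 111, 1111, 11111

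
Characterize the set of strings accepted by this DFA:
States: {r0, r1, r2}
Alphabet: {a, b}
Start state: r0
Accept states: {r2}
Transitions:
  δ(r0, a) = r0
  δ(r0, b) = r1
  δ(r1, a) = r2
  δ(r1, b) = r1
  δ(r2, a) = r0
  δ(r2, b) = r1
Testing a few strings:
  'bbb' → reject
  'bba' → accept
  'aabb' → reject
  'bab' → reject
State roles: r0=no suffix match; r1=one trailing b; r2=suffix is ba
All strings over {a,b} ending with ba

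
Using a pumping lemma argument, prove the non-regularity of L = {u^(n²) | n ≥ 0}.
Assume L is regular with pumping length p. Idea: pumping adds a fixed amount, but gaps between consecutive squares grow.
Choose s = u^(p²) (length p² ≥ p). By the pumping lemma, s = xyz with |xy| ≤ p, |y| > 0, so |y| = k with 1 ≤ k ≤ p. Then |xy²z| = p²+k. Since p² < p²+k ≤ p²+p < (p+1)², the length p²+k lies strictly between consecutive squares, so it is not a perfect square and xy²z ∉ L.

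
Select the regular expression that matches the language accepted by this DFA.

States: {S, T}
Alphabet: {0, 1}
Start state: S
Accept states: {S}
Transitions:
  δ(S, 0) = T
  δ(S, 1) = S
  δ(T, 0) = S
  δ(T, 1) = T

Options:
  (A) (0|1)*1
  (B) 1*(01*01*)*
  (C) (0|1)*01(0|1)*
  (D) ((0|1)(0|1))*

Check each option against the DFA on short strings; one disagreement eliminates an option:
  (A) (0|1)*1: on ε the DFA stays in S and accepts (S ∈ Accept), but the regex does not match it → eliminate
  (B) 1*(01*01*)*: agrees with the DFA on every string of length ≤ 6
  (C) (0|1)*01(0|1)*: on ε the DFA stays in S and accepts (S ∈ Accept), but the regex does not match it → eliminate
  (D) ((0|1)(0|1))*: on '1' the DFA goes S → S and accepts (S ∈ Accept), but the regex does not match it → eliminate
Only (B) is consistent with the DFA.
(B) 1*(01*01*)*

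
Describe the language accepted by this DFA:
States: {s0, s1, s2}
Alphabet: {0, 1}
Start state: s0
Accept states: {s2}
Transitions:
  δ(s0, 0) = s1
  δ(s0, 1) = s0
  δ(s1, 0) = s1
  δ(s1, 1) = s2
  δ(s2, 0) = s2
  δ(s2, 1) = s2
Testing a few strings:
  '10' → reject
  '000' → reject
  '100' → reject
  '01' → accept
State roles: s0=no 0 seen yet; s1=seen a 0, waiting for 1; s2=substring 01 seen
All binary strings containing the substring 01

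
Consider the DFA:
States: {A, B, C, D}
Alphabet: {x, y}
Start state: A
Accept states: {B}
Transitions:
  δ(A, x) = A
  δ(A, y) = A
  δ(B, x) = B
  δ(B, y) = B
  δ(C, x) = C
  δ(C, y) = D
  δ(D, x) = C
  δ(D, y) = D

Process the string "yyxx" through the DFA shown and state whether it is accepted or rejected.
Processing string "yyxx":
  A --y--> A
  A --y--> A
  A --x--> A
  A --x--> A
Final state: A
Accept states: {B}
No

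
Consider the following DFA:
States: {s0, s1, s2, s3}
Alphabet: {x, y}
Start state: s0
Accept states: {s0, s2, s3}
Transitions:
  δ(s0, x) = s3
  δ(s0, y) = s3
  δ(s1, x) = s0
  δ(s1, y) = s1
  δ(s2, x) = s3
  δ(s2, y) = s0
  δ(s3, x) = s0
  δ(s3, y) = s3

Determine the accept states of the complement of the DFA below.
Complement accept states = All states \ Original accept states
= {s0, s1, s2, s3} \ {s0, s2, s3}
{s1}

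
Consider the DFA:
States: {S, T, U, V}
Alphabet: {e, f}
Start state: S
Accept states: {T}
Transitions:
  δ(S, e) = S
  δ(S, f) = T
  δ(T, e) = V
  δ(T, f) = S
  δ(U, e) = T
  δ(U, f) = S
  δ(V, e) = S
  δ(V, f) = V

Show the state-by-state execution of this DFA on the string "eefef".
read 'e': S → S
  read 'e': S → S
  read 'f': S → T
  read 'e': T → V
  read 'f': V → V
S -> S -> S -> T -> V -> V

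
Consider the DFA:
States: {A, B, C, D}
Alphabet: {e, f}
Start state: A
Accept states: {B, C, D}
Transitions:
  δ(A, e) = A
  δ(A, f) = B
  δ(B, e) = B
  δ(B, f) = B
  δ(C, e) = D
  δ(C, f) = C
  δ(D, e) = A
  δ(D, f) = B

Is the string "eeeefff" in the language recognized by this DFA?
Processing string "eeeefff":
  A --e--> A
  A --e--> A
  A --e--> A
  A --e--> A
  A --f--> B
  B --f--> B
  B --f--> B
Final state: B
Accept states: {B, C, D}
Yes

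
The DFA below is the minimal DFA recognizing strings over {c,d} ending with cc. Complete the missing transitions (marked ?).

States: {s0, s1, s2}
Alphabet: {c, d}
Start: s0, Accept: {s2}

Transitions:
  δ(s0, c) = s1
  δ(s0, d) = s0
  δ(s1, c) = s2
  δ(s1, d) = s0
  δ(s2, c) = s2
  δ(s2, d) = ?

From the language and accept set, identify what each state tracks — s0: last symbol not c; s1: one trailing c; s2: two trailing c's.
Each missing δ(q, a) is the state matching the new tracked value after reading a.
δ(s2, d) = s0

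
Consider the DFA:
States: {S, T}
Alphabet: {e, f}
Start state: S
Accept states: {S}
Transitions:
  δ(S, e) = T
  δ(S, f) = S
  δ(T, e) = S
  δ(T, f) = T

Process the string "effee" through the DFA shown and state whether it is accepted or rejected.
Processing string "effee":
  S --e--> T
  T --f--> T
  T --f--> T
  T --e--> S
  S --e--> T
Final state: T
Accept states: {S}
No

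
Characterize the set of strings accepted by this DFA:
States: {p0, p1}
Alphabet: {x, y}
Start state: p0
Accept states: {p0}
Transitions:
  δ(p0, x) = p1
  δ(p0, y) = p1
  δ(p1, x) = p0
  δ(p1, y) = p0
Testing a few strings:
  'y' → reject
  'xyy' → reject
  'x' → reject
  'yyx' → reject
State roles: p0=even length so far; p1=odd length so far
All strings over {x,y} of even length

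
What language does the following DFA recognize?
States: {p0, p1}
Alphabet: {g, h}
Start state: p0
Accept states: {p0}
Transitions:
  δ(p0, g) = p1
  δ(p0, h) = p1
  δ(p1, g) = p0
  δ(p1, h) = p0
Testing a few strings:
  'gh' → accept
  'hgg' → reject
  'ghh' → reject
  'h' → reject
State roles: p0=even length so far; p1=odd length so far
All strings over {g,h} of even length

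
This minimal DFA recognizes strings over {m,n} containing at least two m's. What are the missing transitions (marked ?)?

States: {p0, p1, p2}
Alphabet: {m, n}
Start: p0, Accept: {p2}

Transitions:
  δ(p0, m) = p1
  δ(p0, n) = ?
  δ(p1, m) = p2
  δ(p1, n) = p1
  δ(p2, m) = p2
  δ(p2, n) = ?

From the language and accept set, identify what each state tracks — p0: zero m's seen; p1: one m seen; p2: ≥ two m's seen.
Each missing δ(q, a) is the state matching the new tracked value after reading a.
δ(p0, n) = p0; δ(p2, n) = p2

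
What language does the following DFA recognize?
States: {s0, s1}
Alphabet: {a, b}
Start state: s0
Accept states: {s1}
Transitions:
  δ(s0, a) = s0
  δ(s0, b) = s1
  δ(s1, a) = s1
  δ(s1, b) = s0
Testing a few strings:
  'abb' → reject
  'a' → reject
  'b' → accept
  'bb' → reject
State roles: s0=even number of b's so far; s1=odd number of b's so far
All strings over {a,b} with an odd number of b's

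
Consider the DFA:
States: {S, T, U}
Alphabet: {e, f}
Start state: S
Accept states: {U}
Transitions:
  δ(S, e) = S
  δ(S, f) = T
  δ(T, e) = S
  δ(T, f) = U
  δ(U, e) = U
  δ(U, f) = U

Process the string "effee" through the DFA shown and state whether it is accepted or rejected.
Processing string "effee":
  S --e--> S
  S --f--> T
  T --f--> U
  U --e--> U
  U --e--> U
Final state: U
Accept states: {U}
Yes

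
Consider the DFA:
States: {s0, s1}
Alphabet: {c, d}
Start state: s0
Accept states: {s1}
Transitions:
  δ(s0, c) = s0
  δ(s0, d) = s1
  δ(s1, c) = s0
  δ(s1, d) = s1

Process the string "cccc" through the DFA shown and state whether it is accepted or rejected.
Processing string "cccc":
  s0 --c--> s0
  s0 --c--> s0
  s0 --c--> s0
  s0 --c--> s0
Final state: s0
Accept states: {s1}
No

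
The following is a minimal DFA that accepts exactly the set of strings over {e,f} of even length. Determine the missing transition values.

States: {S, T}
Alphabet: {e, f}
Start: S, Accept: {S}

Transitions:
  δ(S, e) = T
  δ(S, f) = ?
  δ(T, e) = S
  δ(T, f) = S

From the language and accept set, identify what each state tracks — S: even length so far; T: odd length so far.
Each missing δ(q, a) is the state matching the new tracked value after reading a.
δ(S, f) = T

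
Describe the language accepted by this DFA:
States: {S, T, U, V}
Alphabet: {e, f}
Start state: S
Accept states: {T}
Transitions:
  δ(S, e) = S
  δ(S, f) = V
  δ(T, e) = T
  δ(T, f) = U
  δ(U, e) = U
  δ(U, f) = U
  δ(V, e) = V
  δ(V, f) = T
Testing a few strings:
  'ee' → reject
  'ef' → reject
  'e' → reject
  'ffef' → reject
State roles: S=zero f's; T=two f's; U=≥ three f's (dead); V=one f
All strings over {e,f} containing exactly two f's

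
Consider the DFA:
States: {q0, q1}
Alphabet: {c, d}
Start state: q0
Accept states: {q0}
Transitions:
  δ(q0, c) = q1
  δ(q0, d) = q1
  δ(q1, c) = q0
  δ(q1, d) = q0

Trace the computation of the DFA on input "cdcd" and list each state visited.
read 'c': q0 → q1
  read 'd': q1 → q0
  read 'c': q0 → q1
  read 'd': q1 → q0
q0 -> q1 -> q0 -> q1 -> q0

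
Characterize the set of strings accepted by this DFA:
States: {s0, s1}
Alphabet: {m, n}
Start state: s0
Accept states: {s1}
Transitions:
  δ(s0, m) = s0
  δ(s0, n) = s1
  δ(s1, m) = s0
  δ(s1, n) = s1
Testing a few strings:
  'mmn' → accept
  'nm' → reject
  'nn' → accept
  'mnm' → reject
State roles: s0=last symbol not n; s1=last symbol is n
All strings over {m,n} ending with n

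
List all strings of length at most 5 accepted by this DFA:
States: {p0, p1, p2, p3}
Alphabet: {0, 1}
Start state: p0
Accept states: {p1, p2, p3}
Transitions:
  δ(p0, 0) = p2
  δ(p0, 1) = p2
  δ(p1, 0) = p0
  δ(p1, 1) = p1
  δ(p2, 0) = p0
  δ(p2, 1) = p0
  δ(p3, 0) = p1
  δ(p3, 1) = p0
0, 1, 000, 001, 010, 011, 100, 101, 110, 111, 00000, 00001, 00010, 00011, 00100, 00101, 00110, 00111, 01000, 01001, 01010, 01011, 01100, 01101, 01110, 01111, 10000, 10001, 10010, 10011, 10100, 10101, 10110, 10111, 11000, 11001, 11010, 11011, 11100, 11101, 11110, 11111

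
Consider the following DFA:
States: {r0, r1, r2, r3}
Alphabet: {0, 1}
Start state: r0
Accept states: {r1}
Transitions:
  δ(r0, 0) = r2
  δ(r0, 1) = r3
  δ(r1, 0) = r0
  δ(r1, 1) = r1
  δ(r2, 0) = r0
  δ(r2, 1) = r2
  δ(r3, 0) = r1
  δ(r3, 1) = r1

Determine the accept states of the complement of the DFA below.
Complement accept states = All states \ Original accept states
= {r0, r1, r2, r3} \ {r1}
{r0, r2, r3}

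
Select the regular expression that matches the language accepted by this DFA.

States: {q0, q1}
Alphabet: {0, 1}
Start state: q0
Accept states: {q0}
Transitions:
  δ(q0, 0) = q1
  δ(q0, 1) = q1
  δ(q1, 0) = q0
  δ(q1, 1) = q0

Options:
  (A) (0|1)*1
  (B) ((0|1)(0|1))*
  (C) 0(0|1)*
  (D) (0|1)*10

Check each option against the DFA on short strings; one disagreement eliminates an option:
  (A) (0|1)*1: on ε the DFA stays in q0 and accepts (q0 ∈ Accept), but the regex does not match it → eliminate
  (B) ((0|1)(0|1))*: agrees with the DFA on every string of length ≤ 6
  (C) 0(0|1)*: on ε the DFA stays in q0 and accepts (q0 ∈ Accept), but the regex does not match it → eliminate
  (D) (0|1)*10: on ε the DFA stays in q0 and accepts (q0 ∈ Accept), but the regex does not match it → eliminate
Only (B) is consistent with the DFA.
(B) ((0|1)(0|1))*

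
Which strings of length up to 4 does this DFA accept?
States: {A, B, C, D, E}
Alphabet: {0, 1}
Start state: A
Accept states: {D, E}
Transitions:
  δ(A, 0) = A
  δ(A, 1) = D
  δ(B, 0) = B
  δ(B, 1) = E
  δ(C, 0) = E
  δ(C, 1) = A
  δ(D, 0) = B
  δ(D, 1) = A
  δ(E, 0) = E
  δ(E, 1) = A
1, 01, 001, 101, 111, 0001, 0101, 0111, 1001, 1010, 1101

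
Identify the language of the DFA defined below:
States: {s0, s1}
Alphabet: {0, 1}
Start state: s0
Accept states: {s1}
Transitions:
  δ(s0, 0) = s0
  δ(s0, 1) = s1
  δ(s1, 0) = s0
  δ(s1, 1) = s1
Testing a few strings:
  '11' → accept
  '011' → accept
  '00' → reject
  '0' → reject
State roles: s0=last symbol not 1; s1=last symbol is 1
All binary strings ending with 1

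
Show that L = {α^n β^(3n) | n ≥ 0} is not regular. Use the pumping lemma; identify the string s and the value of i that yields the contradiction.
Assume L is regular with pumping length p. Idea: pumping the α-block breaks the 1:3 ratio.
Choose s = α^p β^(3p) (length 4p ≥ p). By the pumping lemma, s = xyz with |xy| ≤ p, |y| > 0, so y = α^k with k ≥ 1. Then xy²z = α^(p+k) β^(3p). For this to be in L we would need 3p = 3(p+k), i.e. 3k = 0, contradicting k ≥ 1. So xy²z ∉ L.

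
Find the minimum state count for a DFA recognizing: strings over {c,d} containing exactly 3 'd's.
By Myhill–Nerode, count the distinguishable equivalence classes: 5 classes — having seen 0, 1, …, 3, or >3 copies of 'd'; the count-3 class is the only accepting one and >3 is dead.
5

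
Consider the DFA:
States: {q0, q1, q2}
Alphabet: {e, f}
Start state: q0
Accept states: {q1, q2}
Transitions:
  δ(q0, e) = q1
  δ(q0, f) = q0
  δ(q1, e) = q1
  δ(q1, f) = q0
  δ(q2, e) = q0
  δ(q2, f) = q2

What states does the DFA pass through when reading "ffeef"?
read 'f': q0 → q0
  read 'f': q0 → q0
  read 'e': q0 → q1
  read 'e': q1 → q1
  read 'f': q1 → q0
q0 -> q0 -> q0 -> q1 -> q1 -> q0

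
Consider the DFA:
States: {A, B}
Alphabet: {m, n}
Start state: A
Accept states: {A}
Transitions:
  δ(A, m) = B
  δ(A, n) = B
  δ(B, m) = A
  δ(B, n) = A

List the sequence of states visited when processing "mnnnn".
read 'm': A → B
  read 'n': B → A
  read 'n': A → B
  read 'n': B → A
  read 'n': A → B
A -> B -> A -> B -> A -> B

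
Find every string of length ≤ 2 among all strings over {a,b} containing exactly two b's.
bb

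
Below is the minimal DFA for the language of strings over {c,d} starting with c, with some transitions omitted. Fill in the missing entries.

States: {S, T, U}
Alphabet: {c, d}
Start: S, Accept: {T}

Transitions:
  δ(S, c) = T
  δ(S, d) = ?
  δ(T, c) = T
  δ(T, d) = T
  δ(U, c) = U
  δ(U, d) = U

From the language and accept set, identify what each state tracks — S: no input read; T: started with c; U: started with d (dead).
Each missing δ(q, a) is the state matching the new tracked value after reading a.
δ(S, d) = U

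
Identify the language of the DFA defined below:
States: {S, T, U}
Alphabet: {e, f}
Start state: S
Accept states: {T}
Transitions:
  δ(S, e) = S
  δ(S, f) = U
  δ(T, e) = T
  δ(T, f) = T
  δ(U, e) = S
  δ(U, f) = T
Testing a few strings:
  'fe' → reject
  'e' → reject
  'f' → reject
  'ee' → reject
State roles: S=no progress toward ff; T=substring ff seen; U=one trailing f
All strings over {e,f} containing the substring ff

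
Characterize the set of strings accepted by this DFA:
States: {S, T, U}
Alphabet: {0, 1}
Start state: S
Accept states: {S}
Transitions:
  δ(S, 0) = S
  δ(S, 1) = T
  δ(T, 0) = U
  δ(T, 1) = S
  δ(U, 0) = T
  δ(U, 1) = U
Testing a few strings:
  '111' → reject
  '10' → reject
  '101' → reject
  '0001' → reject
State roles: S=value ≡ 0 (mod 3); T=value ≡ 1 (mod 3); U=value ≡ 2 (mod 3)
All binary strings representing a multiple of 3 (read in base 2; leading zeros allowed and ε counts as 0)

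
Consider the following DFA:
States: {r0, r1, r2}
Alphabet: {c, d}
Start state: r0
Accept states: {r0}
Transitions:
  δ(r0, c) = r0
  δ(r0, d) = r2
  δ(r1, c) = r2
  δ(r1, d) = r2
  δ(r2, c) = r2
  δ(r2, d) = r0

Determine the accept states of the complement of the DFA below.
Complement accept states = All states \ Original accept states
= {r0, r1, r2} \ {r0}
{r1, r2}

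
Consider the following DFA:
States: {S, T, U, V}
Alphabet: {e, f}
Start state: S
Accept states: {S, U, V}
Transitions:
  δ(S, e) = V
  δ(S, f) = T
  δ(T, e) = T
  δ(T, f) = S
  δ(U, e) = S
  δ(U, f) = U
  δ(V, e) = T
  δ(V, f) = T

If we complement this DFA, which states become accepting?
Complement accept states = All states \ Original accept states
= {S, T, U, V} \ {S, U, V}
{T}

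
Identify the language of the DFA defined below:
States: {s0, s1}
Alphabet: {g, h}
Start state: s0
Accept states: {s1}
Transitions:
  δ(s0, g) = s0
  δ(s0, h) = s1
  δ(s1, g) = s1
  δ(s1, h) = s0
Testing a few strings:
  'gh' → accept
  'h' → accept
  'hh' → reject
  'ghh' → reject
State roles: s0=even number of h's so far; s1=odd number of h's so far
All strings over {g,h} with an odd number of h's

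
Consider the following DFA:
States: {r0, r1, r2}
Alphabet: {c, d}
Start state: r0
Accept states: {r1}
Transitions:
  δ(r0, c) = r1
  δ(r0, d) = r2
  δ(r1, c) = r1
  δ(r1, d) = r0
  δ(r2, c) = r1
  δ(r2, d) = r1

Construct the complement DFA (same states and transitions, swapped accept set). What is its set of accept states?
Complement accept states = All states \ Original accept states
= {r0, r1, r2} \ {r1}
{r0, r2}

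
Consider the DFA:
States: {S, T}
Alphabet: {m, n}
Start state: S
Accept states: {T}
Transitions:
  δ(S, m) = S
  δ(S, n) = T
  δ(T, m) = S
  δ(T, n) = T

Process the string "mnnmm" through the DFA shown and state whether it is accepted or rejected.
Processing string "mnnmm":
  S --m--> S
  S --n--> T
  T --n--> T
  T --m--> S
  S --m--> S
Final state: S
Accept states: {T}
No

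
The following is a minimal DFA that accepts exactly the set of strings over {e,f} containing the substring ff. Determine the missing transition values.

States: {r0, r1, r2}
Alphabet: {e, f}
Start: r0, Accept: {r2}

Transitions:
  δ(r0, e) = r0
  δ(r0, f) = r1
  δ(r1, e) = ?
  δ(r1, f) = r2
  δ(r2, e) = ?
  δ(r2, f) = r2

From the language and accept set, identify what each state tracks — r0: no progress toward ff; r1: one trailing f; r2: substring ff seen.
Each missing δ(q, a) is the state matching the new tracked value after reading a.
δ(r1, e) = r0; δ(r2, e) = r2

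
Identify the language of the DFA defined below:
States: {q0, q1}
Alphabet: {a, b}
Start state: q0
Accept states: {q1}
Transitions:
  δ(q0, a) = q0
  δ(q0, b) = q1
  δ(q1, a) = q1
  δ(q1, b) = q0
Testing a few strings:
  'bb' → reject
  'abb' → reject
  'aaa' → reject
  'a' → reject
State roles: q0=even number of b's so far; q1=odd number of b's so far
All strings over {a,b} with an odd number of b's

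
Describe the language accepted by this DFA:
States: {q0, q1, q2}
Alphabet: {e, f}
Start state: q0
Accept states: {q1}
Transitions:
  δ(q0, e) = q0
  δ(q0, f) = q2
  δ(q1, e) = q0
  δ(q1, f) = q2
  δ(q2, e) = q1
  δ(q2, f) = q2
Testing a few strings:
  'ee' → reject
  'f' → reject
  'fee' → reject
  'ffee' → reject
State roles: q0=no suffix match; q1=suffix is fe; q2=one trailing f
All strings over {e,f} ending with fe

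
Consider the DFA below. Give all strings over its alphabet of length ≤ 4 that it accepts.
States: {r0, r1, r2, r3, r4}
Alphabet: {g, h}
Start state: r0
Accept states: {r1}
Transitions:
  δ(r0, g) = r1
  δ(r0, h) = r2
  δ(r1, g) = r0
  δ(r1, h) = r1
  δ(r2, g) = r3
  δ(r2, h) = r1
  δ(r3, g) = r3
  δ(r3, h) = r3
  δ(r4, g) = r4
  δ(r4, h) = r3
g, gh, hh, ggg, ghh, hhh, gggh, gghh, ghgg, ghhh, hhgg, hhhh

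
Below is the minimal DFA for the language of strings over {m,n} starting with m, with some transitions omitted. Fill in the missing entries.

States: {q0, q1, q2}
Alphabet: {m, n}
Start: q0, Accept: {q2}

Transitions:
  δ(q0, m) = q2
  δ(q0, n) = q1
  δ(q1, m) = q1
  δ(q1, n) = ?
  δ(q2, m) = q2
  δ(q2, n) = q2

From the language and accept set, identify what each state tracks — q0: no input read; q1: started with n (dead); q2: started with m.
Each missing δ(q, a) is the state matching the new tracked value after reading a.
δ(q1, n) = q1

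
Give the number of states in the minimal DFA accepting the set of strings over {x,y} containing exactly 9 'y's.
By Myhill–Nerode, count the distinguishable equivalence classes: 11 classes — having seen 0, 1, …, 9, or >9 copies of 'y'; the count-9 class is the only accepting one and >9 is dead.
11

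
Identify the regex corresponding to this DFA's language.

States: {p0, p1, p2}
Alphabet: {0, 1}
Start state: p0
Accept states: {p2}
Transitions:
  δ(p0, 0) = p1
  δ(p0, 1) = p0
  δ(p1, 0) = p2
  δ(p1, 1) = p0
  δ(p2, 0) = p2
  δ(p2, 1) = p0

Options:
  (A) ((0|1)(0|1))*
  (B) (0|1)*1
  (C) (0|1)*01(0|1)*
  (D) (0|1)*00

Check each option against the DFA on short strings; one disagreement eliminates an option:
  (A) ((0|1)(0|1))*: on ε the DFA stays in p0 and rejects (p0 ∉ Accept), but the regex matches it → eliminate
  (B) (0|1)*1: on '1' the DFA goes p0 → p0 and rejects (p0 ∉ Accept), but the regex matches it → eliminate
  (C) (0|1)*01(0|1)*: on '00' the DFA goes p0 → p1 → p2 and accepts (p2 ∈ Accept), but the regex does not match it → eliminate
  (D) (0|1)*00: agrees with the DFA on every string of length ≤ 6
Only (D) is consistent with the DFA.
(D) (0|1)*00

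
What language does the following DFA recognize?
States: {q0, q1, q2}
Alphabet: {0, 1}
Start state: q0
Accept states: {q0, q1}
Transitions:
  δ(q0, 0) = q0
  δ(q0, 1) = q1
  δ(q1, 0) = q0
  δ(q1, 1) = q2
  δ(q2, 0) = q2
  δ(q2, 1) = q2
Testing a few strings:
  '1' → accept
  '110' → reject
  '01' → accept
  '11' → reject
State roles: q0=last symbol not 1 (ok); q1=last symbol 1 (ok); q2=saw 11 (dead)
All binary strings with no two consecutive 1's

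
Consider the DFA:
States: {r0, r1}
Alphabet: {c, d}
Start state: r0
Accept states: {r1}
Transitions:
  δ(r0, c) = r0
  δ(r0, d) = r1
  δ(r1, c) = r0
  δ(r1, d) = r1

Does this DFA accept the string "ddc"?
Processing string "ddc":
  r0 --d--> r1
  r1 --d--> r1
  r1 --c--> r0
Final state: r0
Accept states: {r1}
No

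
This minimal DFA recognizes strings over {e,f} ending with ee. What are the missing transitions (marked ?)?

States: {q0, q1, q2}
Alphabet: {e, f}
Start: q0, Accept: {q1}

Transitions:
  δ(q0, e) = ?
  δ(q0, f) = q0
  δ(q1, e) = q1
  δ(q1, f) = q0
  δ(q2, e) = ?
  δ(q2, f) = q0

From the language and accept set, identify what each state tracks — q0: last symbol not e; q1: two trailing e's; q2: one trailing e.
Each missing δ(q, a) is the state matching the new tracked value after reading a.
δ(q0, e) = q2; δ(q2, e) = q1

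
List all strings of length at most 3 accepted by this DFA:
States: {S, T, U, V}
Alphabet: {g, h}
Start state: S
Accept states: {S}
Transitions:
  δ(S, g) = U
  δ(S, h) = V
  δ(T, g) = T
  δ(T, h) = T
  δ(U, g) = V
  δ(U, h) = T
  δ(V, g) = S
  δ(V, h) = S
ε, hg, hh, ggg, ggh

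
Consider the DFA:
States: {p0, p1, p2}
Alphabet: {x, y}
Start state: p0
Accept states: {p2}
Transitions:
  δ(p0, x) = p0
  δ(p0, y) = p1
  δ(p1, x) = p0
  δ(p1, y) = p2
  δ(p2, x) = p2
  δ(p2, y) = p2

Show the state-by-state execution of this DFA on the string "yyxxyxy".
read 'y': p0 → p1
  read 'y': p1 → p2
  read 'x': p2 → p2
  read 'x': p2 → p2
  read 'y': p2 → p2
  read 'x': p2 → p2
  read 'y': p2 → p2
p0 -> p1 -> p2 -> p2 -> p2 -> p2 -> p2 -> p2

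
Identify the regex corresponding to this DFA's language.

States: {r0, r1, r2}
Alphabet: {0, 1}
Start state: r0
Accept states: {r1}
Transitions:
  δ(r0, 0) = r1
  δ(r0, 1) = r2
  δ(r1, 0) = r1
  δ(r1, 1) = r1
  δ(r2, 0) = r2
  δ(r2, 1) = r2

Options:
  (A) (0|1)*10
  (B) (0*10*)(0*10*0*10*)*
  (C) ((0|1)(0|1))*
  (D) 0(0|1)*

Check each option against the DFA on short strings; one disagreement eliminates an option:
  (A) (0|1)*10: on '0' the DFA goes r0 → r1 and accepts (r1 ∈ Accept), but the regex does not match it → eliminate
  (B) (0*10*)(0*10*0*10*)*: on '0' the DFA goes r0 → r1 and accepts (r1 ∈ Accept), but the regex does not match it → eliminate
  (C) ((0|1)(0|1))*: on ε the DFA stays in r0 and rejects (r0 ∉ Accept), but the regex matches it → eliminate
  (D) 0(0|1)*: agrees with the DFA on every string of length ≤ 6
Only (D) is consistent with the DFA.
(D) 0(0|1)*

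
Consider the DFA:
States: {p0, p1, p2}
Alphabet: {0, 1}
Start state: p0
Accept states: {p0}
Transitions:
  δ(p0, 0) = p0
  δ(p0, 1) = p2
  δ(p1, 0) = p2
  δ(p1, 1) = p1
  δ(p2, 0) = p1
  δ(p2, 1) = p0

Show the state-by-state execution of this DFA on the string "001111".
read '0': p0 → p0
  read '0': p0 → p0
  read '1': p0 → p2
  read '1': p2 → p0
  read '1': p0 → p2
  read '1': p2 → p0
p0 -> p0 -> p0 -> p2 -> p0 -> p2 -> p0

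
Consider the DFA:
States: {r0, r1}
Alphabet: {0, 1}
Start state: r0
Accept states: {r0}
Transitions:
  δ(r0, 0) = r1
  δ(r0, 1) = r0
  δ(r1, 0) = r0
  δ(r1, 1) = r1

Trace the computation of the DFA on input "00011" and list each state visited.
read '0': r0 → r1
  read '0': r1 → r0
  read '0': r0 → r1
  read '1': r1 → r1
  read '1': r1 → r1
r0 -> r1 -> r0 -> r1 -> r1 -> r1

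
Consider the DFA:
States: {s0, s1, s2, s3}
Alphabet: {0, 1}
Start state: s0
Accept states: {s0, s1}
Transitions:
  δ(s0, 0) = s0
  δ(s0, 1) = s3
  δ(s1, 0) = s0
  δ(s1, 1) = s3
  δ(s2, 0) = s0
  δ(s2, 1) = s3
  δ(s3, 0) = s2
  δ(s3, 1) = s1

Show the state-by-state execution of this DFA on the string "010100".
read '0': s0 → s0
  read '1': s0 → s3
  read '0': s3 → s2
  read '1': s2 → s3
  read '0': s3 → s2
  read '0': s2 → s0
s0 -> s0 -> s3 -> s2 -> s3 -> s2 -> s0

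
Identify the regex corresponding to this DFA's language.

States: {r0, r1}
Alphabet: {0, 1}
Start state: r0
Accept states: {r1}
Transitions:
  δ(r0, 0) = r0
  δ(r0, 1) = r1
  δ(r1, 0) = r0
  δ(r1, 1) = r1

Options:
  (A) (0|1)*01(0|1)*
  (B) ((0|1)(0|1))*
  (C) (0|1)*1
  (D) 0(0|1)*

Check each option against the DFA on short strings; one disagreement eliminates an option:
  (A) (0|1)*01(0|1)*: on '1' the DFA goes r0 → r1 and accepts (r1 ∈ Accept), but the regex does not match it → eliminate
  (B) ((0|1)(0|1))*: on ε the DFA stays in r0 and rejects (r0 ∉ Accept), but the regex matches it → eliminate
  (C) (0|1)*1: agrees with the DFA on every string of length ≤ 6
  (D) 0(0|1)*: on '0' the DFA goes r0 → r0 and rejects (r0 ∉ Accept), but the regex matches it → eliminate
Only (C) is consistent with the DFA.
(C) (0|1)*1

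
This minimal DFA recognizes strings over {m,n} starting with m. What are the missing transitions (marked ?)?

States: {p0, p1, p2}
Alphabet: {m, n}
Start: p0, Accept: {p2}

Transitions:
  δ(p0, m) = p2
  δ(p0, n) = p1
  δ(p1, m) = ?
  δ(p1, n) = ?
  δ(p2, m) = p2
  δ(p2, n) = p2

From the language and accept set, identify what each state tracks — p0: no input read; p1: started with n (dead); p2: started with m.
Each missing δ(q, a) is the state matching the new tracked value after reading a.
δ(p1, m) = p1; δ(p1, n) = p1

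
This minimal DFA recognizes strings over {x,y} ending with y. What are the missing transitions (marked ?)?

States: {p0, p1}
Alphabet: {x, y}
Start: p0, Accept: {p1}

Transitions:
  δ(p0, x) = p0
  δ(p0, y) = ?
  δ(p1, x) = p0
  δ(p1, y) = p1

From the language and accept set, identify what each state tracks — p0: last symbol not y; p1: last symbol is y.
Each missing δ(q, a) is the state matching the new tracked value after reading a.
δ(p0, y) = p1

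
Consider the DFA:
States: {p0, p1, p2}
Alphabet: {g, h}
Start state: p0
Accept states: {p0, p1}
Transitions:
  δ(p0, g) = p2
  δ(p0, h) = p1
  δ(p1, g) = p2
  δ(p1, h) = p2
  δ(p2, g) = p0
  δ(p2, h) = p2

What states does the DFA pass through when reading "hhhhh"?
read 'h': p0 → p1
  read 'h': p1 → p2
  read 'h': p2 → p2
  read 'h': p2 → p2
  read 'h': p2 → p2
p0 -> p1 -> p2 -> p2 -> p2 -> p2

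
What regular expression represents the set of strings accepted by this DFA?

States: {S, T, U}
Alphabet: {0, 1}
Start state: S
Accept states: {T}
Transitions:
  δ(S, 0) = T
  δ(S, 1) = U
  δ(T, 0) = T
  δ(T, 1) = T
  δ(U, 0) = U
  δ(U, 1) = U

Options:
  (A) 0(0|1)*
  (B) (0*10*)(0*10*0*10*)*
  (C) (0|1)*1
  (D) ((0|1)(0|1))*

Check each option against the DFA on short strings; one disagreement eliminates an option:
  (A) 0(0|1)*: agrees with the DFA on every string of length ≤ 6
  (B) (0*10*)(0*10*0*10*)*: on '0' the DFA goes S → T and accepts (T ∈ Accept), but the regex does not match it → eliminate
  (C) (0|1)*1: on '0' the DFA goes S → T and accepts (T ∈ Accept), but the regex does not match it → eliminate
  (D) ((0|1)(0|1))*: on ε the DFA stays in S and rejects (S ∉ Accept), but the regex matches it → eliminate
Only (A) is consistent with the DFA.
(A) 0(0|1)*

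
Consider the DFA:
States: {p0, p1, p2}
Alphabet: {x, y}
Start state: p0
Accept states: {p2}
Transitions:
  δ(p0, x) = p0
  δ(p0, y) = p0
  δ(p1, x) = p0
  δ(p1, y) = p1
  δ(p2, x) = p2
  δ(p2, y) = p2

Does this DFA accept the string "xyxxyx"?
Processing string "xyxxyx":
  p0 --x--> p0
  p0 --y--> p0
  p0 --x--> p0
  p0 --x--> p0
  p0 --y--> p0
  p0 --x--> p0
Final state: p0
Accept states: {p2}
No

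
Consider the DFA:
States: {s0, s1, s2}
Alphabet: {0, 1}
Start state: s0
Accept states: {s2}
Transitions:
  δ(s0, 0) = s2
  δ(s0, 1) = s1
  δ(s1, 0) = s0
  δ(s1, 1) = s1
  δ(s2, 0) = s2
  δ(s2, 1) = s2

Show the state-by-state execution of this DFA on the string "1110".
read '1': s0 → s1
  read '1': s1 → s1
  read '1': s1 → s1
  read '0': s1 → s0
s0 -> s1 -> s1 -> s1 -> s0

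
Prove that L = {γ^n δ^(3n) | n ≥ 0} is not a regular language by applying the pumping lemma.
Assume L is regular with pumping length p. Idea: pumping the γ-block breaks the 1:3 ratio.
Choose s = γ^p δ^(3p) (length 4p ≥ p). By the pumping lemma, s = xyz with |xy| ≤ p, |y| > 0, so y = γ^k with k ≥ 1. Then xy²z = γ^(p+k) δ^(3p). For this to be in L we would need 3p = 3(p+k), i.e. 3k = 0, contradicting k ≥ 1. So xy²z ∉ L.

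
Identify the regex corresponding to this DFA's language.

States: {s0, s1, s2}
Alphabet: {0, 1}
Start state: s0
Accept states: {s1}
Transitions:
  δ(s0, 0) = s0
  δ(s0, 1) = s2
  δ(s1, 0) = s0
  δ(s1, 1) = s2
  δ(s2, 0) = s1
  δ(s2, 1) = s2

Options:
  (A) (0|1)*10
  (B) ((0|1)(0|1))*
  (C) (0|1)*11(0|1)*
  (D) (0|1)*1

Check each option against the DFA on short strings; one disagreement eliminates an option:
  (A) (0|1)*10: agrees with the DFA on every string of length ≤ 6
  (B) ((0|1)(0|1))*: on ε the DFA stays in s0 and rejects (s0 ∉ Accept), but the regex matches it → eliminate
  (C) (0|1)*11(0|1)*: on '10' the DFA goes s0 → s2 → s1 and accepts (s1 ∈ Accept), but the regex does not match it → eliminate
  (D) (0|1)*1: on '1' the DFA goes s0 → s2 and rejects (s2 ∉ Accept), but the regex matches it → eliminate
Only (A) is consistent with the DFA.
(A) (0|1)*10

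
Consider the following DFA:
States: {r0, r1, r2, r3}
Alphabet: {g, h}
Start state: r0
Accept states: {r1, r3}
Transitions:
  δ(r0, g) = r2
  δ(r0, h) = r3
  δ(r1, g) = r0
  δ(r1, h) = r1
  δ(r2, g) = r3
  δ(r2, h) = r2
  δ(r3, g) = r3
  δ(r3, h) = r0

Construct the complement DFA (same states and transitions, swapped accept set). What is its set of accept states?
Complement accept states = All states \ Original accept states
= {r0, r1, r2, r3} \ {r1, r3}
{r0, r2}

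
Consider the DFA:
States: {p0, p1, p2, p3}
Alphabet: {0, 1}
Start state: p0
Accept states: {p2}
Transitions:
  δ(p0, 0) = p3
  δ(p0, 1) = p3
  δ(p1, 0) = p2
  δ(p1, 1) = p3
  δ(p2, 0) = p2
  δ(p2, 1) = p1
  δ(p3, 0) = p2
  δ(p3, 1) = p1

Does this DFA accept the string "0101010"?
Processing string "0101010":
  p0 --0--> p3
  p3 --1--> p1
  p1 --0--> p2
  p2 --1--> p1
  p1 --0--> p2
  p2 --1--> p1
  p1 --0--> p2
Final state: p2
Accept states: {p2}
Yes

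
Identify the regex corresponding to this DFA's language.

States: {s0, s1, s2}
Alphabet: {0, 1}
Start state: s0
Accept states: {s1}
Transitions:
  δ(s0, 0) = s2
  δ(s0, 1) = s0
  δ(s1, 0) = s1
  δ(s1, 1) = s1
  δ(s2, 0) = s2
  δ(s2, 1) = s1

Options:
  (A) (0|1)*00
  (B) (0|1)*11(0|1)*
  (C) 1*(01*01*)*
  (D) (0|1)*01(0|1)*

Check each option against the DFA on short strings; one disagreement eliminates an option:
  (A) (0|1)*00: on '00' the DFA goes s0 → s2 → s2 and rejects (s2 ∉ Accept), but the regex matches it → eliminate
  (B) (0|1)*11(0|1)*: on '01' the DFA goes s0 → s2 → s1 and accepts (s1 ∈ Accept), but the regex does not match it → eliminate
  (C) 1*(01*01*)*: on ε the DFA stays in s0 and rejects (s0 ∉ Accept), but the regex matches it → eliminate
  (D) (0|1)*01(0|1)*: agrees with the DFA on every string of length ≤ 6
Only (D) is consistent with the DFA.
(D) (0|1)*01(0|1)*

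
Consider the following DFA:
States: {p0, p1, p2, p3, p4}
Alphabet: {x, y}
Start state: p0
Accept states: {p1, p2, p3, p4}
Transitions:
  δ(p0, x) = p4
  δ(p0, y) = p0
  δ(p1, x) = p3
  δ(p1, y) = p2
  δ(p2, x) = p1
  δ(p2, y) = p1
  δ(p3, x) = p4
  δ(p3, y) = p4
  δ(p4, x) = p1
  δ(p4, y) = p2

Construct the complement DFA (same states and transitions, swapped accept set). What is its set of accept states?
Complement accept states = All states \ Original accept states
= {p0, p1, p2, p3, p4} \ {p1, p2, p3, p4}
{p0}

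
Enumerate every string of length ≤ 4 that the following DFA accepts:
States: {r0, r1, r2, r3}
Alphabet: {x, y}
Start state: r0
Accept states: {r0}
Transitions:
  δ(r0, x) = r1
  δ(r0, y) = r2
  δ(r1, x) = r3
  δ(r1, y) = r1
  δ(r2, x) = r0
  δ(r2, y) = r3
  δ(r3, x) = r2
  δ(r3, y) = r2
ε, yx, xxxx, xxyx, yxyx, yyxx, yyyx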